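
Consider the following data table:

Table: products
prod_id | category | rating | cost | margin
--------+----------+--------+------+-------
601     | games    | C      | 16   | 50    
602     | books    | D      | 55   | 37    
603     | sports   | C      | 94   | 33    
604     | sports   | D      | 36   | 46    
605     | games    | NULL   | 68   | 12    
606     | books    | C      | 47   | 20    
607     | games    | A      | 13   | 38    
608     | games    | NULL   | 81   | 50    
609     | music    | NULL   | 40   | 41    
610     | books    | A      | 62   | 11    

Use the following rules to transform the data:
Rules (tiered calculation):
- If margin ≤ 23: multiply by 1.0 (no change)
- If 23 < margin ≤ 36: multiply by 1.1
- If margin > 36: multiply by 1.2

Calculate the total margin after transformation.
393.7

Step 1: Tier 1 (margin ≤ 23): 3 records, sum = 43 × 1.0 = 43.0
Step 2: Tier 2 (23 < margin ≤ 36): 1 records, sum = 33 × 1.1 = 36.3
Step 3: Tier 3 (margin > 36): 6 records, sum = 262 × 1.2 = 314.4
Step 4: Final sum = 43.0 + 36.3 + 314.4 = 393.7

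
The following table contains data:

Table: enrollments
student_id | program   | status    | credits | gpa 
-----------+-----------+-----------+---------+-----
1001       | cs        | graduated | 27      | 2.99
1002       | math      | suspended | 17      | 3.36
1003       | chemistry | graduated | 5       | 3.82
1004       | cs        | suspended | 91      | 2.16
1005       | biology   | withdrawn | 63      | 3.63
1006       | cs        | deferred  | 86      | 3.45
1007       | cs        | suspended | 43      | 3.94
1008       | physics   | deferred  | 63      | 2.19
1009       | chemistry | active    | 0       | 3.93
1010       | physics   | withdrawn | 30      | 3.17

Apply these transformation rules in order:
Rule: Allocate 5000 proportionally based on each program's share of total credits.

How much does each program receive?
biology: 741.18, chemistry: 58.82, cs: 2905.88, math: 200.0, physics: 1094.12

Step 1: Calculate total credits = 425
Step 2: Calculate each program's proportion:
  biology: 63/425 = 14.82% → 741.18
  chemistry: 5/425 = 1.18% → 58.82
  cs: 247/425 = 58.12% → 2905.88
  math: 17/425 = 4.00% → 200.0
  physics: 93/425 = 21.88% → 1094.12
Step 3: Verify: sum of allocations ≈ 5000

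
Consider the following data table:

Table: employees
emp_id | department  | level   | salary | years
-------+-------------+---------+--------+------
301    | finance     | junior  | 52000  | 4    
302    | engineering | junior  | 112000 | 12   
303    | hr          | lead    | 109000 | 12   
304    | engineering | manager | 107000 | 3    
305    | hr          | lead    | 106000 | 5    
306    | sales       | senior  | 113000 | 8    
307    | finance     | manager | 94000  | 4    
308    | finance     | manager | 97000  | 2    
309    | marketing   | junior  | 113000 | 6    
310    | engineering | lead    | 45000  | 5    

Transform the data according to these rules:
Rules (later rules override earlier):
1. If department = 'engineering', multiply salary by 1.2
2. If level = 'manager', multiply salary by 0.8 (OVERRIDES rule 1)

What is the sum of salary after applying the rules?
919800.0

Step 1: Rule 2 takes priority for records with level = 'manager'
  - 3 records: 298000 × 0.8 = 238400.0
Step 2: Rule 1 applies to remaining records with department = 'engineering'
  - 2 records: 157000 × 1.2 = 188400.0
Step 3: Other records unchanged: 493000
Step 4: Final sum = 238400.0 + 188400.0 + 493000 = 919800.0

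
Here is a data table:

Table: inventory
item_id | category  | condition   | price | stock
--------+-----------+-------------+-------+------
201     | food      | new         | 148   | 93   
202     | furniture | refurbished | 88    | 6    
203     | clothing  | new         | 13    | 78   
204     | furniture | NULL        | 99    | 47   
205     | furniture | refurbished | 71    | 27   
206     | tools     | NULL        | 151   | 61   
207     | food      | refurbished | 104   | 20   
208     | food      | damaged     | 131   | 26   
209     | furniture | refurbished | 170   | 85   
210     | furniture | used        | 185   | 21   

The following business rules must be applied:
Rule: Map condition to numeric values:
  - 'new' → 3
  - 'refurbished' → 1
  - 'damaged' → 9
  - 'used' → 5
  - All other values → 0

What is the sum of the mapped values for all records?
24

Step 1: Apply mapping to each record
Step 2: Count by status:
  'new': 2 records × 3 = 6
  'refurbished': 4 records × 1 = 4
  'damaged': 1 records × 9 = 9
  'used': 1 records × 5 = 5
Step 3: Sum all mapped values = 24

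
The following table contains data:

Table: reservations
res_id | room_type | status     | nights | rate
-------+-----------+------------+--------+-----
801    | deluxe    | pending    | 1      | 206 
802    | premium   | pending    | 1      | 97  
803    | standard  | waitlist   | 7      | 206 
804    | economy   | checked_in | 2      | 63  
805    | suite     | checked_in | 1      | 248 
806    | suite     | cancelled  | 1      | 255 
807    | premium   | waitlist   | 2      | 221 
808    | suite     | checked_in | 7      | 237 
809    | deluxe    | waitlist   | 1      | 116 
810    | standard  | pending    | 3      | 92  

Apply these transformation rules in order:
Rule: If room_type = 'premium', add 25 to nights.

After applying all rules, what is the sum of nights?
76

Step 1: Count records where room_type = 'premium': 2
Step 2: Total bonus added: 2 × 25 = 50
Step 3: Original sum of nights: 26
Step 4: Final sum = 26 + 50 = 76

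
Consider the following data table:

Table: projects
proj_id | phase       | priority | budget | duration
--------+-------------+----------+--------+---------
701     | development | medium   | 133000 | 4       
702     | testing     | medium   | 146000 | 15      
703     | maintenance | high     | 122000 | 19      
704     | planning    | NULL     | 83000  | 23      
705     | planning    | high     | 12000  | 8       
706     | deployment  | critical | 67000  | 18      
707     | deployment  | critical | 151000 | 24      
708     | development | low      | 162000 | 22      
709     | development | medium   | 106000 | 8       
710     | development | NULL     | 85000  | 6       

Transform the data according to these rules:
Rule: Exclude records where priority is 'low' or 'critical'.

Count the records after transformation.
7

Step 1: Count records to exclude
  - 1 (low) + 2 (critical) = 3 records
Step 2: Total records: 10
Step 3: Remaining = 10 - 3 = 7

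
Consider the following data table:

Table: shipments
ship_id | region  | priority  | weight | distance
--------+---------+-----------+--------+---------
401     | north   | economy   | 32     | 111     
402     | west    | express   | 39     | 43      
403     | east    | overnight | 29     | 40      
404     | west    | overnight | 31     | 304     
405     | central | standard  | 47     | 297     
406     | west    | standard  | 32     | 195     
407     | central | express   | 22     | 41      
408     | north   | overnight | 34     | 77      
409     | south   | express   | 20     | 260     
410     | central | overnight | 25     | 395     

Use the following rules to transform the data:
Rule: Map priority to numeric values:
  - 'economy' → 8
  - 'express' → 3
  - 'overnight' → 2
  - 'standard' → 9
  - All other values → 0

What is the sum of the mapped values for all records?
43

Step 1: Apply mapping to each record
Step 2: Count by status:
  'economy': 1 records × 8 = 8
  'express': 3 records × 3 = 9
  'overnight': 4 records × 2 = 8
  'standard': 2 records × 9 = 18
Step 3: Sum all mapped values = 43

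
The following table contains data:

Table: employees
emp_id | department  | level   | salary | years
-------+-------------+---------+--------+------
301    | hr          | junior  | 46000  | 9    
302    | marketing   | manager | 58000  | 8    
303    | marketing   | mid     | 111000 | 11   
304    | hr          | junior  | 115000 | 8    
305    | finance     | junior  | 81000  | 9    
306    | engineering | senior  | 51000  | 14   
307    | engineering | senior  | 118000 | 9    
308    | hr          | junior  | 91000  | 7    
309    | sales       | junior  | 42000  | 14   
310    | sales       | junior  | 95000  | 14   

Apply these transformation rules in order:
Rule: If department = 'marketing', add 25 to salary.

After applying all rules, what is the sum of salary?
808050

Step 1: Count records where department = 'marketing': 2
Step 2: Total bonus added: 2 × 25 = 50
Step 3: Original sum of salary: 808000
Step 4: Final sum = 808000 + 50 = 808050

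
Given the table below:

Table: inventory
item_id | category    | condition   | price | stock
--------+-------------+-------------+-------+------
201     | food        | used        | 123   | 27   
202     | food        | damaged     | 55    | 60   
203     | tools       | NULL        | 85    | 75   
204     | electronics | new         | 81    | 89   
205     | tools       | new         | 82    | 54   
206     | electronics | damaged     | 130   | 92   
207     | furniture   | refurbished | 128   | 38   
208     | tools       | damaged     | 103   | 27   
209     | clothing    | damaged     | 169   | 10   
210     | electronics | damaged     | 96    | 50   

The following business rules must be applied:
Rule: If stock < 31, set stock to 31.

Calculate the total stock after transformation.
551

Step 1: 3 records have stock < 31
Step 2: These records originally summed to 64
Step 3: After setting to minimum: 3 × 31 = 93
Step 4: Unaffected records sum: 458
Step 5: Final sum = 93 + 458 = 551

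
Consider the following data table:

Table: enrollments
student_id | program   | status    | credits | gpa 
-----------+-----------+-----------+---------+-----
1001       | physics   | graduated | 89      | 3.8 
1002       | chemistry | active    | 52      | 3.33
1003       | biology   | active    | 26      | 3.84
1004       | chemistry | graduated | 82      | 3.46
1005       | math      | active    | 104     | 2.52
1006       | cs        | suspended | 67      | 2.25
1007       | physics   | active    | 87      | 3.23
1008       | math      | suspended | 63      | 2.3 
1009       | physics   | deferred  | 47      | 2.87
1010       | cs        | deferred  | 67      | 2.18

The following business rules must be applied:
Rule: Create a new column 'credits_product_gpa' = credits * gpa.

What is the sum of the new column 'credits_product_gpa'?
2014.61

Step 1: For each record, compute credits * gpa
Example calculations:
  89 * 3.8 = 338.2
  52 * 3.33 = 173.16
  26 * 3.84 = 99.84
  ...
Step 2: Sum all derived values
Step 3: Total = 2014.61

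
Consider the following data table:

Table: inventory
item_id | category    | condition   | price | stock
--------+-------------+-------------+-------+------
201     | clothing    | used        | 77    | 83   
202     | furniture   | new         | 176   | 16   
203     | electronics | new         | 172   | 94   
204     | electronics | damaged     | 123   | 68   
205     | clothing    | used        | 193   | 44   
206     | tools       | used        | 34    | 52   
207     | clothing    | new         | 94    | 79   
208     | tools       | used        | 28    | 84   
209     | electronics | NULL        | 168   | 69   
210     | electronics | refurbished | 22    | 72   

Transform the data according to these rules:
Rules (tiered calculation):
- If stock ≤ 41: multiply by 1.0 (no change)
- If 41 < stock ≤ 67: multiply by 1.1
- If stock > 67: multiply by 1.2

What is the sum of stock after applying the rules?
780.4

Step 1: Tier 1 (stock ≤ 41): 1 records, sum = 16 × 1.0 = 16.0
Step 2: Tier 2 (41 < stock ≤ 67): 2 records, sum = 96 × 1.1 = 105.6
Step 3: Tier 3 (stock > 67): 7 records, sum = 549 × 1.2 = 658.8
Step 4: Final sum = 16.0 + 105.6 + 658.8 = 780.4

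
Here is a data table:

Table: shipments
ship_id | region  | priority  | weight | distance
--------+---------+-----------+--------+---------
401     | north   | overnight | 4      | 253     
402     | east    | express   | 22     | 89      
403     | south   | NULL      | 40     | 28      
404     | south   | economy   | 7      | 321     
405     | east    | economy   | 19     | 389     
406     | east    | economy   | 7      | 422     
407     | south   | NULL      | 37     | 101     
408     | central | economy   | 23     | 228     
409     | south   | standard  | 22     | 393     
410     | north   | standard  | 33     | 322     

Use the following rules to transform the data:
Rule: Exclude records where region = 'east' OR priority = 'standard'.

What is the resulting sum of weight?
111

Step 1: Find records where region = 'east' OR priority = 'standard'
Step 2: 5 records match, summing to 103
Step 3: Original sum: 214
Step 4: Remaining sum = 214 - 103 = 111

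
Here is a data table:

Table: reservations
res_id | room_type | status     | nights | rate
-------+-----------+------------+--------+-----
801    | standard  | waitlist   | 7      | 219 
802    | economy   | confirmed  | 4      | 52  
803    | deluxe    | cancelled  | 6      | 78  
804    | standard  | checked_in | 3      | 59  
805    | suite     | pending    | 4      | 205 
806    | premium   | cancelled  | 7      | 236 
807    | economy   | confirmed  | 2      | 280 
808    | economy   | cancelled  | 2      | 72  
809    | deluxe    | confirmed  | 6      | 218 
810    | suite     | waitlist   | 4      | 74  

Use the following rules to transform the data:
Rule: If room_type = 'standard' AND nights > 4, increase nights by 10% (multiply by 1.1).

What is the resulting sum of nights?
45.7

Step 1: Find records where room_type = 'standard' AND nights > 4
Step 2: 1 records match, summing to 7
Step 3: After multiplier: 7 × 1.1 = 7.7
Step 4: Unaffected records sum: 38
Step 5: Final sum = 7.7 + 38 = 45.7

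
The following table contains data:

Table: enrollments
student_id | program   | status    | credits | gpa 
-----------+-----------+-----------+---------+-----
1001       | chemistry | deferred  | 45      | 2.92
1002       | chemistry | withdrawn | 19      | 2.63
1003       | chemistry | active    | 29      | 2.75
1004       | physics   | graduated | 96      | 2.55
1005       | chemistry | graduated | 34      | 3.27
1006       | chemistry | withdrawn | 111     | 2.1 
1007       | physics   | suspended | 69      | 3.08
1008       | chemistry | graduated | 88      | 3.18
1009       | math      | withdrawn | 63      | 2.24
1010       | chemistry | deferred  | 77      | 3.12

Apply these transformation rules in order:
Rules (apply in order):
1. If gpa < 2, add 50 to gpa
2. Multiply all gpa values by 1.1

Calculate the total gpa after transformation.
30.62

Step 1: Apply Rule 1 - Add 50 to records with gpa < 2
  - 0 records affected: 0 + (0 × 50) = 0
  - Unaffected records: 27.84
  - Sum after Rule 1: 27.84
Step 2: Apply Rule 2 - Multiply all by 1.1
  - 27.84 × 1.1 = 30.62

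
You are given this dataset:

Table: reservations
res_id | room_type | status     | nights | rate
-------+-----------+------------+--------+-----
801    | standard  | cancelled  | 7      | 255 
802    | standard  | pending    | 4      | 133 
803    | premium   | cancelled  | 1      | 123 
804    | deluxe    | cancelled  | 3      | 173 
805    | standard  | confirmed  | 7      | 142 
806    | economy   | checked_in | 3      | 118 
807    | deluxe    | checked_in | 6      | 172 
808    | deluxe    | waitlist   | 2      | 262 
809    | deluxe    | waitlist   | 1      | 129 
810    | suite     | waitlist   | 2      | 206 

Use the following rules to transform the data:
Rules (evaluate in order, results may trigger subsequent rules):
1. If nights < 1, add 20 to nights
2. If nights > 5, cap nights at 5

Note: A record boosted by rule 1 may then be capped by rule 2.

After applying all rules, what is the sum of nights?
31

Step 1: Apply rule 1 to records with nights < 1
  - 0 records get bonus of 20
  - Of these, 0 records then exceed 5 and get capped
Step 2: Apply rule 2 to records with nights > 5
  - 3 records (original) are capped
Step 3: Calculate final sum = 31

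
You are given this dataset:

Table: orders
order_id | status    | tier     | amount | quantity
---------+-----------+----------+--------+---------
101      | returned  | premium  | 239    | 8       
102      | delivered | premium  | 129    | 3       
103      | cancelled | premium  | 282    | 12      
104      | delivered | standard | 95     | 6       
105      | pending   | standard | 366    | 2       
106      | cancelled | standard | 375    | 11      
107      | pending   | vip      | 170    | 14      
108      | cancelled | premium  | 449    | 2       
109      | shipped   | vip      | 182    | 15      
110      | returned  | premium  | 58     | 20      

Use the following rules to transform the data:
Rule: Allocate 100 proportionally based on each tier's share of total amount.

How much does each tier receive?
premium: 49.34, standard: 35.65, vip: 15.01

Step 1: Calculate total amount = 2345
Step 2: Calculate each tier's proportion:
  premium: 1157/2345 = 49.34% → 49.34
  standard: 836/2345 = 35.65% → 35.65
  vip: 352/2345 = 15.01% → 15.01
Step 3: Verify: sum of allocations ≈ 100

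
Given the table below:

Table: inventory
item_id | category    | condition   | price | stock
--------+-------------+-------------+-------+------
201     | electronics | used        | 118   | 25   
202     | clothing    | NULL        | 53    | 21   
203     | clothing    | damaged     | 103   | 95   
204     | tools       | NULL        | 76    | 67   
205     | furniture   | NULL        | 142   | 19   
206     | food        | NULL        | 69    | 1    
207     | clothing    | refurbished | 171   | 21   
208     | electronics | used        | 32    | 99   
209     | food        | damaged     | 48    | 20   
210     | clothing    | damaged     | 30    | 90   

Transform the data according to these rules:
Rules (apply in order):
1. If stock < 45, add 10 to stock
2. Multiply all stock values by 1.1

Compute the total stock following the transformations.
569.8

Step 1: Apply Rule 1 - Add 10 to records with stock < 45
  - 6 records affected: 107 + (6 × 10) = 167
  - Unaffected records: 351
  - Sum after Rule 1: 518
Step 2: Apply Rule 2 - Multiply all by 1.1
  - 518 × 1.1 = 569.8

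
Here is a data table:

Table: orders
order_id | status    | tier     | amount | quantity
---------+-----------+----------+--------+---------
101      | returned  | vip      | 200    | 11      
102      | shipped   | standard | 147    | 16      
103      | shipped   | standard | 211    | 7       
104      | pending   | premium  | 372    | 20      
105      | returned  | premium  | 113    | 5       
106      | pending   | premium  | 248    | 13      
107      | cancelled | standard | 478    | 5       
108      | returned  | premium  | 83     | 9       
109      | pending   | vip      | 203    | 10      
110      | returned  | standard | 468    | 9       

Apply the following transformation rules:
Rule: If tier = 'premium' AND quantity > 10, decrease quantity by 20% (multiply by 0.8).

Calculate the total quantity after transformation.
98.4

Step 1: Find records where tier = 'premium' AND quantity > 10
Step 2: 2 records match, summing to 33
Step 3: After multiplier: 33 × 0.8 = 26.4
Step 4: Unaffected records sum: 72
Step 5: Final sum = 26.4 + 72 = 98.4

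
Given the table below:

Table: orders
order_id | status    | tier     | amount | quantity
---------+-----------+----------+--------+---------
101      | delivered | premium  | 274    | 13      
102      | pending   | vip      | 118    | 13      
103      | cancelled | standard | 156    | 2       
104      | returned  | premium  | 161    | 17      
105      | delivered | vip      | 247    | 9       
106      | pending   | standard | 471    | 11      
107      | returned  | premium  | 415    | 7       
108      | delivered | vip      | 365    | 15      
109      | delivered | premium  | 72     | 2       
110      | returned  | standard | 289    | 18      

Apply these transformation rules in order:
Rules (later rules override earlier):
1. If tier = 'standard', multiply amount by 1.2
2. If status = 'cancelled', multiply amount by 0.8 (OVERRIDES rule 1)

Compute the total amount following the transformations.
2688.8

Step 1: Rule 2 takes priority for records with status = 'cancelled'
  - 1 records: 156 × 0.8 = 124.8
Step 2: Rule 1 applies to remaining records with tier = 'standard'
  - 2 records: 760 × 1.2 = 912.0
Step 3: Other records unchanged: 1652
Step 4: Final sum = 124.8 + 912.0 + 1652 = 2688.8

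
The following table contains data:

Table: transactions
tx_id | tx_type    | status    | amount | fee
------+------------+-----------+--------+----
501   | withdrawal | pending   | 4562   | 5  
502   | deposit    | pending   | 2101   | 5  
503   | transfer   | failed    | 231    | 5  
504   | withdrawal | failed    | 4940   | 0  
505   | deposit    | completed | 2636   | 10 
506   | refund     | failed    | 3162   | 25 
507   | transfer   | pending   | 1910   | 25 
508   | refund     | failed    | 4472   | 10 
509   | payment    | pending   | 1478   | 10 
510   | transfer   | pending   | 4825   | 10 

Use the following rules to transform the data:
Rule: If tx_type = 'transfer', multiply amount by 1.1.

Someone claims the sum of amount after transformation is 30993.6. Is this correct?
No, the correct result is 31013.6.

Step 1: Calculate the correct sum after transformation
Step 2: Apply multiplier 1.1 to records where tx_type = 'transfer'
Step 3: Correct result = 31013.6
Step 4: Claimed result = 30993.6
Step 5: 31013.6 ≠ 30993.6
Conclusion: The claimed result is incorrect. The correct answer is 31013.6.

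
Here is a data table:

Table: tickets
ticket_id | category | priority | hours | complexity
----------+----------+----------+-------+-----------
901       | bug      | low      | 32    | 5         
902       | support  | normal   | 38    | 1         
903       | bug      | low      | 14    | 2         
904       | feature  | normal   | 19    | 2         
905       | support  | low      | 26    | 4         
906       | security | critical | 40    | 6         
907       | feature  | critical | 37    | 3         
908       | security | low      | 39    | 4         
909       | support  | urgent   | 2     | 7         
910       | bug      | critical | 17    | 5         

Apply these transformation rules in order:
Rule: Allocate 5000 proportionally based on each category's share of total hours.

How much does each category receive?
bug: 1193.18, feature: 1060.61, security: 1496.21, support: 1250.0

Step 1: Calculate total hours = 264
Step 2: Calculate each category's proportion:
  bug: 63/264 = 23.86% → 1193.18
  feature: 56/264 = 21.21% → 1060.61
  security: 79/264 = 29.92% → 1496.21
  support: 66/264 = 25.00% → 1250.0
Step 3: Verify: sum of allocations ≈ 5000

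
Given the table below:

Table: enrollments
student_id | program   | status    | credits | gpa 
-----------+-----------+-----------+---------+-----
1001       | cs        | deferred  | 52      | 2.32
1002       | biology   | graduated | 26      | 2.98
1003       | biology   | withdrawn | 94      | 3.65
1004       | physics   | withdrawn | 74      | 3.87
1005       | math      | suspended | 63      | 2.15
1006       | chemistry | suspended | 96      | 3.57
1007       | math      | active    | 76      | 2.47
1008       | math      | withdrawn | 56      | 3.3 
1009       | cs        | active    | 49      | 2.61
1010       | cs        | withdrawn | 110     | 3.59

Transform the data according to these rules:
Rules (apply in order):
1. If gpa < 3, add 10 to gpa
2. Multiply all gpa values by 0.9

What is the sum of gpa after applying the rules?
72.46

Step 1: Apply Rule 1 - Add 10 to records with gpa < 3
  - 5 records affected: 12.53 + (5 × 10) = 62.53
  - Unaffected records: 17.98
  - Sum after Rule 1: 80.51
Step 2: Apply Rule 2 - Multiply all by 0.9
  - 80.51 × 0.9 = 72.46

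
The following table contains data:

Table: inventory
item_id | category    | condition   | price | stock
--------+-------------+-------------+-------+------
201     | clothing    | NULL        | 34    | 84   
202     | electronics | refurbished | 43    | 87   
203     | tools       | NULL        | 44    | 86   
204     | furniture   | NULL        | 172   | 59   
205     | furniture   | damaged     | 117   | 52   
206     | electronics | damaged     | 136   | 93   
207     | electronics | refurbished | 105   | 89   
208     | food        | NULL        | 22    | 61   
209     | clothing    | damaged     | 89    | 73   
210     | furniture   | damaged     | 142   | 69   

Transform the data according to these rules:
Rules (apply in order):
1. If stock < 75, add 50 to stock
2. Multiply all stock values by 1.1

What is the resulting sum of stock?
1103.3

Step 1: Apply Rule 1 - Add 50 to records with stock < 75
  - 5 records affected: 314 + (5 × 50) = 564
  - Unaffected records: 439
  - Sum after Rule 1: 1003
Step 2: Apply Rule 2 - Multiply all by 1.1
  - 1003 × 1.1 = 1103.3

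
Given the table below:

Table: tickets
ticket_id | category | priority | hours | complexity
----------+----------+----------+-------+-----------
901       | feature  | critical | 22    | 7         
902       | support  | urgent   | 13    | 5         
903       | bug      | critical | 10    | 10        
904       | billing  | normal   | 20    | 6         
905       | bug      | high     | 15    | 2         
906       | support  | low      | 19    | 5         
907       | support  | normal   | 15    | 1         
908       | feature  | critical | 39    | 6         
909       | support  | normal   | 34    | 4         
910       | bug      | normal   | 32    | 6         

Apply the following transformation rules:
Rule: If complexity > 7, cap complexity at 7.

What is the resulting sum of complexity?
49

Step 1: 1 records have complexity > 7
Step 2: These records originally summed to 10
Step 3: After capping: 1 × 7 = 7
Step 4: Unaffected records sum: 42
Step 5: Final sum = 7 + 42 = 49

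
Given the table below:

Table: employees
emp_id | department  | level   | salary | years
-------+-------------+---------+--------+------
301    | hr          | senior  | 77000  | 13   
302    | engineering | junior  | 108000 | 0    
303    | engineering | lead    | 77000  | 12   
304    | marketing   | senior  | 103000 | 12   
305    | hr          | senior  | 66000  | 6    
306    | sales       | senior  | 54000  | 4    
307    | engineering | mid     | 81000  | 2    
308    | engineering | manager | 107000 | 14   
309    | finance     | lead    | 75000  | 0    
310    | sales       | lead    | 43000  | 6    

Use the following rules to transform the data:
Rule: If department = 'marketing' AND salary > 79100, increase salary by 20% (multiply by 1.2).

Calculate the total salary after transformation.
811600.0

Step 1: Find records where department = 'marketing' AND salary > 79100
Step 2: 1 records match, summing to 103000
Step 3: After multiplier: 103000 × 1.2 = 123600.0
Step 4: Unaffected records sum: 688000
Step 5: Final sum = 123600.0 + 688000 = 811600.0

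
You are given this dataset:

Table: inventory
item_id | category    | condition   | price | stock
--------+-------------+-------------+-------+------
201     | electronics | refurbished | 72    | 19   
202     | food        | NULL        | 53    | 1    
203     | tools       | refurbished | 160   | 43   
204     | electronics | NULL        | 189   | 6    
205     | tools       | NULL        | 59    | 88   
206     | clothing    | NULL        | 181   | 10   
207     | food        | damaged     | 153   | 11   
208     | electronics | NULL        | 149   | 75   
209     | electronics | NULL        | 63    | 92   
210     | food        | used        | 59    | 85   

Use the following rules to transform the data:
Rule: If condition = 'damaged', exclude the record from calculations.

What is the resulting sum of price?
985

Step 1: Identify records where condition = 'damaged'
Step 2: The excluded records sum to 153
Step 3: Original total price = 1138
Step 4: Remaining total = 1138 - 153 = 985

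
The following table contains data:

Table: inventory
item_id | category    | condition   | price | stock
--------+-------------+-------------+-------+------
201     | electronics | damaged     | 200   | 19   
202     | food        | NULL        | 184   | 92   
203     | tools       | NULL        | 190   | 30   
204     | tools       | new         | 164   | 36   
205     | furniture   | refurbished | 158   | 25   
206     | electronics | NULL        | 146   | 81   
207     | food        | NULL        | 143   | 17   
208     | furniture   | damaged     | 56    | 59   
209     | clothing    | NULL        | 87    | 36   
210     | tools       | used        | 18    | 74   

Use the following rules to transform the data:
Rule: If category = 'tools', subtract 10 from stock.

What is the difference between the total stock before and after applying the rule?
30

Step 1: Original sum of stock = 469
Step 2: 3 records have category = 'tools'
Step 3: Each affected record changes by -10
Step 4: Total change = 3 × -10 = -30
Step 5: New sum = 469 + -30 = 439
Step 6: Difference = |439 - 469| = 30
        (Sum decreased by 30)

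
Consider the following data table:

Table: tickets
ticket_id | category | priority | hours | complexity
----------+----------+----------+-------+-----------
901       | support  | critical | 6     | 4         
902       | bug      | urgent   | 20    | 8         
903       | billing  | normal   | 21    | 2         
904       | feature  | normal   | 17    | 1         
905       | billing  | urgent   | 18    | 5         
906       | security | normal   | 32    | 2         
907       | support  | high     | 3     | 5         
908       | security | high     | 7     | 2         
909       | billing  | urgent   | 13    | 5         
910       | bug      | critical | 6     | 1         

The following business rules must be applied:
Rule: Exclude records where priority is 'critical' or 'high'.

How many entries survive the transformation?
6

Step 1: Count records to exclude
  - 2 (critical) + 2 (high) = 4 records
Step 2: Total records: 10
Step 3: Remaining = 10 - 4 = 6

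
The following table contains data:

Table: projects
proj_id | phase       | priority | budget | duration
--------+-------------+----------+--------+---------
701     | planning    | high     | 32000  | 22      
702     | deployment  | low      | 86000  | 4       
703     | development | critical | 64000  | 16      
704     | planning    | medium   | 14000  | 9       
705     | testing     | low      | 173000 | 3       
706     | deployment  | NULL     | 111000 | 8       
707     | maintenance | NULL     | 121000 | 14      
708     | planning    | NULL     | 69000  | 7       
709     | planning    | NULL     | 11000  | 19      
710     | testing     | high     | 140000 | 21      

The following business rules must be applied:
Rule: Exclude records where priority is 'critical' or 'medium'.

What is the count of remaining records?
8

Step 1: Count records to exclude
  - 1 (critical) + 1 (medium) = 2 records
Step 2: Total records: 10
Step 3: Remaining = 10 - 2 = 8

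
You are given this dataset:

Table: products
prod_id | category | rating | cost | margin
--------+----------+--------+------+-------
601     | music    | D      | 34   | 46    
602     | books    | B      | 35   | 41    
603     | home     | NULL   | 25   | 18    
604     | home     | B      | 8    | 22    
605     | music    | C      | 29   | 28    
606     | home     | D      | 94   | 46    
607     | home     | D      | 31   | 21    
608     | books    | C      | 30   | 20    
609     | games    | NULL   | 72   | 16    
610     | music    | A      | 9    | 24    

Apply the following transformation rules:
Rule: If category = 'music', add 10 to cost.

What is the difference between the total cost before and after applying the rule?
30

Step 1: Original sum of cost = 367
Step 2: 3 records have category = 'music'
Step 3: Each affected record changes by 10
Step 4: Total change = 3 × 10 = 30
Step 5: New sum = 367 + 30 = 397
Step 6: Difference = |397 - 367| = 30
        (Sum increased by 30)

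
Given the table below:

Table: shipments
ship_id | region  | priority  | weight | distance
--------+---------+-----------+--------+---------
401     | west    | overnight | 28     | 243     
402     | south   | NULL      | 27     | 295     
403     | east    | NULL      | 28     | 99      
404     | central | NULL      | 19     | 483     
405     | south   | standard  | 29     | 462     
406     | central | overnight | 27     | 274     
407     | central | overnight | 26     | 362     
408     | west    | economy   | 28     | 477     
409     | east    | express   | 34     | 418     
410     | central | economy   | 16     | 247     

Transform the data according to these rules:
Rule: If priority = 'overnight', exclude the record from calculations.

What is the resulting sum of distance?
2481

Step 1: Identify records where priority = 'overnight'
Step 2: The excluded records sum to 879
Step 3: Original total distance = 3360
Step 4: Remaining total = 3360 - 879 = 2481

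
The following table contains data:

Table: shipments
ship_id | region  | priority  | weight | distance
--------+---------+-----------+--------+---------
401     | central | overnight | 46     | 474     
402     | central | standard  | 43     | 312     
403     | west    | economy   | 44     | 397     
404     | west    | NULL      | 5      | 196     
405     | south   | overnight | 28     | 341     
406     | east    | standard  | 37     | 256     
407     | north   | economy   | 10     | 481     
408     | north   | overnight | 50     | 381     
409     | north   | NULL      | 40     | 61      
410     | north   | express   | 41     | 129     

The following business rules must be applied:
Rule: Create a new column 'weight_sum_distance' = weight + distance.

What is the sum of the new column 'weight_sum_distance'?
3372

Step 1: For each record, compute weight + distance
Example calculations:
  46 + 474 = 520
  43 + 312 = 355
  44 + 397 = 441
  ...
Step 2: Sum all derived values
Step 3: Total = 3372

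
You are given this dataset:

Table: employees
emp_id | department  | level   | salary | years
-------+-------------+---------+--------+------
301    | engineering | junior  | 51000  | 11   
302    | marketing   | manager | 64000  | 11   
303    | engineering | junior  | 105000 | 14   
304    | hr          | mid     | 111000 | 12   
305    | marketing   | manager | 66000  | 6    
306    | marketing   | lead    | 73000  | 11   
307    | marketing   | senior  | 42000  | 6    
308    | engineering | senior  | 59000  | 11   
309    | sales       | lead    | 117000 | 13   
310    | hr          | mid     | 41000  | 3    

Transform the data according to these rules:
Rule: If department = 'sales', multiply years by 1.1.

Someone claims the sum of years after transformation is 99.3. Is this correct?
Yes, the result is correct.

Step 1: Calculate the correct sum after transformation
Step 2: Apply multiplier 1.1 to records where department = 'sales'
Step 3: Correct result = 99.3
Step 4: Claimed result = 99.3
Step 5: 99.3 = 99.3 ✓
Conclusion: The claimed result is correct.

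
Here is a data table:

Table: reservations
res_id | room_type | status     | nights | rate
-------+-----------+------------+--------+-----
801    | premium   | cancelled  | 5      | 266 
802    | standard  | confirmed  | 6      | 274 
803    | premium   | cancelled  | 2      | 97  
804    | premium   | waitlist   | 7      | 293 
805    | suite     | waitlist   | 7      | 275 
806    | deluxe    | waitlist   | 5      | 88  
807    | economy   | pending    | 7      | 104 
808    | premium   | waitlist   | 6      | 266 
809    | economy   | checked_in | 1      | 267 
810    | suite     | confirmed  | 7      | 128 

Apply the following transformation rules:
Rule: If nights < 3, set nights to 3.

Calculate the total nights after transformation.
56

Step 1: 2 records have nights < 3
Step 2: These records originally summed to 3
Step 3: After setting to minimum: 2 × 3 = 6
Step 4: Unaffected records sum: 50
Step 5: Final sum = 6 + 50 = 56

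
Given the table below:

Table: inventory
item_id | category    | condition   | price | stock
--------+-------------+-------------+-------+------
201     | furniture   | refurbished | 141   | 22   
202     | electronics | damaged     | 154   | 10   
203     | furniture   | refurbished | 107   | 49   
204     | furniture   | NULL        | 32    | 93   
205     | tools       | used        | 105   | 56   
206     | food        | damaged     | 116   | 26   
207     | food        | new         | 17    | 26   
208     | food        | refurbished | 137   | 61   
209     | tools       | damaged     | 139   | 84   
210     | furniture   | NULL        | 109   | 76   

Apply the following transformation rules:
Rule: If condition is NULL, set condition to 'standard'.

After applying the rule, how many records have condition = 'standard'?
2

Step 1: Count records where condition IS NULL
Step 2: Found 2 records with NULL condition
Step 3: These records will have condition set to 'standard'
Step 4: Records already having condition = 'standard': 0
Step 5: Answer: 2 + 0 = 2 records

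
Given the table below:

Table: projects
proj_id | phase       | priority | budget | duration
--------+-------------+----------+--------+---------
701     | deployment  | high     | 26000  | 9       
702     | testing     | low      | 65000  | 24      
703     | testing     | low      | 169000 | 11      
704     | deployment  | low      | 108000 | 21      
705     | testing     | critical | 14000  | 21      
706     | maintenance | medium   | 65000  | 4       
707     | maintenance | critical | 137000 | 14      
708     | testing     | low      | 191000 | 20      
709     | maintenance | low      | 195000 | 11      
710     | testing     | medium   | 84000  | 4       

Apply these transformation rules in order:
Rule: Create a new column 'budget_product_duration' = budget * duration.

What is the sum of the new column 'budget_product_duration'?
14694000

Step 1: For each record, compute budget * duration
Example calculations:
  26000 * 9 = 234000
  65000 * 24 = 1560000
  169000 * 11 = 1859000
  ...
Step 2: Sum all derived values
Step 3: Total = 14694000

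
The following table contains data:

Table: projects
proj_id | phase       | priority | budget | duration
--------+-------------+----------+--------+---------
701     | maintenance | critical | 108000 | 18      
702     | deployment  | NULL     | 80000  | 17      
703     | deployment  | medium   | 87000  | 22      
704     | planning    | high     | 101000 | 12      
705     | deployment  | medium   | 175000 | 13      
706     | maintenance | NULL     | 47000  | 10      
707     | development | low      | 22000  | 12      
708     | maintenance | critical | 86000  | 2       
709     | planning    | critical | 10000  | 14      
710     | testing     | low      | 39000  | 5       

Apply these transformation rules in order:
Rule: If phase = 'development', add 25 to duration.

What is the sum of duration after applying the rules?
150

Step 1: Count records where phase = 'development': 1
Step 2: Total bonus added: 1 × 25 = 25
Step 3: Original sum of duration: 125
Step 4: Final sum = 125 + 25 = 150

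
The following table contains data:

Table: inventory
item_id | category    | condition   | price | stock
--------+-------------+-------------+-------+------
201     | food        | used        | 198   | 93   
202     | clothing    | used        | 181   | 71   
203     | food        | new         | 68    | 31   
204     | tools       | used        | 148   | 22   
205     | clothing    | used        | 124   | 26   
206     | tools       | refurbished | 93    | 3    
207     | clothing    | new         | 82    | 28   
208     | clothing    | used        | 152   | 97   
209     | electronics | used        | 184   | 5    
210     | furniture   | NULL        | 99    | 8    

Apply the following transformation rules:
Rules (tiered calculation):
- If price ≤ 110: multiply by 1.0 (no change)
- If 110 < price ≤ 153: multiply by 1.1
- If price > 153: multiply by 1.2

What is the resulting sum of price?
1484.0

Step 1: Tier 1 (price ≤ 110): 4 records, sum = 342 × 1.0 = 342.0
Step 2: Tier 2 (110 < price ≤ 153): 3 records, sum = 424 × 1.1 = 466.4
Step 3: Tier 3 (price > 153): 3 records, sum = 563 × 1.2 = 675.6
Step 4: Final sum = 342.0 + 466.4 + 675.6 = 1484.0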